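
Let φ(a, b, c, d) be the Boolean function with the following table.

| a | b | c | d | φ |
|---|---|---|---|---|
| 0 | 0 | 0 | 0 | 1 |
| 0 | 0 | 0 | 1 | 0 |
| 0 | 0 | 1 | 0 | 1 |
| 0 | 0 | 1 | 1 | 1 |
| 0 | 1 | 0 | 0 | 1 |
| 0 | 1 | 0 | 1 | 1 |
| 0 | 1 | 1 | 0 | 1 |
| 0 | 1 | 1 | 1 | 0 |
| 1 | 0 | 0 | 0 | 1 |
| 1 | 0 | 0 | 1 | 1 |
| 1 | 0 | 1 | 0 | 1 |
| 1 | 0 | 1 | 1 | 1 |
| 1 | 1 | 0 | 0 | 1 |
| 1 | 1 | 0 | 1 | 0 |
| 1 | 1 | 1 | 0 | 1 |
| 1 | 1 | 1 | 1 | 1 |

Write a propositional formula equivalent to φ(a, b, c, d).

The 0-rows are (0,0,0,1), (0,1,1,1), (1,1,0,1). Take each as a conjunction (¬a·¬b·¬c·d, ¬a·b·c·d, a·b·¬c·d), form their disjunction, and complement — that gives a formula that is 1 everywhere φ is.

φ(a, b, c, d) = ~(((((~a & ~b) & ~c) & d) | (((~a & b) & c) & d)) | (((a & b) & ~c) & d))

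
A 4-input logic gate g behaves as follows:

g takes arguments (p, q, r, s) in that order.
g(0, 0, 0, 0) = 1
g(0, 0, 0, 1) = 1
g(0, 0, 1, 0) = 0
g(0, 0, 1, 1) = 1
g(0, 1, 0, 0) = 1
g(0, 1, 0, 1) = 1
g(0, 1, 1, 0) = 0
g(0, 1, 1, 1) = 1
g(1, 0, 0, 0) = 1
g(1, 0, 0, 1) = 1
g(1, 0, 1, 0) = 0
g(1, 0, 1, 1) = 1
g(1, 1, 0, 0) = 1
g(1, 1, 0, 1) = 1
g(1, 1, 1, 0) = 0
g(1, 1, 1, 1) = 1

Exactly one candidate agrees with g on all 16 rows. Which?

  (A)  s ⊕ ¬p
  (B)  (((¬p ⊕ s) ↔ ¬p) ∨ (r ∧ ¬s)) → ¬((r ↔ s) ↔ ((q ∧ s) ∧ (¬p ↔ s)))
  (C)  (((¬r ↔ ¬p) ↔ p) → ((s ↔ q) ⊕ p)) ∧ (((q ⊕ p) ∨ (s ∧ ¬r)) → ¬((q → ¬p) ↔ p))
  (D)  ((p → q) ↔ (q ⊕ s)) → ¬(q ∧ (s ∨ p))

(A) fails at (0,0,0,1): the formula yields 0, g is 1.
(C) fails at (0,0,1,0): the formula yields 1, g is 0.
(D) fails at (0,0,1,0): the formula yields 1, g is 0.
(B) is the remaining candidate, and it agrees with g on all 16 inputs.

B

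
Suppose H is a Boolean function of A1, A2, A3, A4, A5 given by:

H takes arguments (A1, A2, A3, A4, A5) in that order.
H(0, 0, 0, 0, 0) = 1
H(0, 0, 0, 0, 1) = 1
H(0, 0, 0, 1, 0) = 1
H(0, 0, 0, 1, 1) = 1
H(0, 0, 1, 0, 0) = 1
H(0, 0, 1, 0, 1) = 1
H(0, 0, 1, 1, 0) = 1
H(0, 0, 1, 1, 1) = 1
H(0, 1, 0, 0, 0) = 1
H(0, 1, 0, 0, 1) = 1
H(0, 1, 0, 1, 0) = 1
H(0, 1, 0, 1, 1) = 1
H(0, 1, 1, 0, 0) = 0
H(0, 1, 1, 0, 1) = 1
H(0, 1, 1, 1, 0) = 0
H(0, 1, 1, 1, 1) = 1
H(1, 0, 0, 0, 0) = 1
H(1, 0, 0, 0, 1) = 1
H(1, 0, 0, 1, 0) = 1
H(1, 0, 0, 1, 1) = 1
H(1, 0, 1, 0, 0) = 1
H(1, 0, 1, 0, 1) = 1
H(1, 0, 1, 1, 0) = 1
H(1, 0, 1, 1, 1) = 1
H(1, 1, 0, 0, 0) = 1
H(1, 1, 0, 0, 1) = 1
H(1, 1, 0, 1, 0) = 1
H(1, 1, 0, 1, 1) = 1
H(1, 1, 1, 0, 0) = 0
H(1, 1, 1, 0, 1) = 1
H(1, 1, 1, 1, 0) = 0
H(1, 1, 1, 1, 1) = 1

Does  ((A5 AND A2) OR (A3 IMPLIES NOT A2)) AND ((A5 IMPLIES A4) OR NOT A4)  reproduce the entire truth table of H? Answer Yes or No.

Yes

Evaluate ((A5 AND A2) OR (A3 IMPLIES NOT A2)) AND ((A5 IMPLIES A4) OR NOT A4) on each row and compare to H:
  A1=0, A2=0, A3=0, A4=0, A5=0: formula gives 1, H = 1 ✓
  A1=0, A2=0, A3=0, A4=0, A5=1: formula gives 1, H = 1 ✓
  A1=0, A2=0, A3=0, A4=1, A5=0: formula gives 1, H = 1 ✓
  A1=0, A2=0, A3=0, A4=1, A5=1: formula gives 1, H = 1 ✓
  … (the remaining 28 rows also agree.)
Every row agrees, so the formula is equivalent.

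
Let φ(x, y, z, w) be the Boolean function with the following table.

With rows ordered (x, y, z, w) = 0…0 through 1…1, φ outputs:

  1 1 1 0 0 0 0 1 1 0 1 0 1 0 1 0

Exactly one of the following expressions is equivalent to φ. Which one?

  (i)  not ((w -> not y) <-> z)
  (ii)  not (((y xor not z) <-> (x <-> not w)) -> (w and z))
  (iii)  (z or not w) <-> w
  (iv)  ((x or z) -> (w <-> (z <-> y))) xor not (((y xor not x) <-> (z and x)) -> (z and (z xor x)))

iv

(i) disagrees with φ on (0,0,1,0) (formula → 0, table → 1); rule it out.
(ii) disagrees with φ on (0,0,0,0) (formula → 0, table → 1); rule it out.
(iii) disagrees with φ on (0,0,0,0) (formula → 0, table → 1); rule it out.
That leaves (iv). Evaluating it on every row reproduces the table of φ exactly.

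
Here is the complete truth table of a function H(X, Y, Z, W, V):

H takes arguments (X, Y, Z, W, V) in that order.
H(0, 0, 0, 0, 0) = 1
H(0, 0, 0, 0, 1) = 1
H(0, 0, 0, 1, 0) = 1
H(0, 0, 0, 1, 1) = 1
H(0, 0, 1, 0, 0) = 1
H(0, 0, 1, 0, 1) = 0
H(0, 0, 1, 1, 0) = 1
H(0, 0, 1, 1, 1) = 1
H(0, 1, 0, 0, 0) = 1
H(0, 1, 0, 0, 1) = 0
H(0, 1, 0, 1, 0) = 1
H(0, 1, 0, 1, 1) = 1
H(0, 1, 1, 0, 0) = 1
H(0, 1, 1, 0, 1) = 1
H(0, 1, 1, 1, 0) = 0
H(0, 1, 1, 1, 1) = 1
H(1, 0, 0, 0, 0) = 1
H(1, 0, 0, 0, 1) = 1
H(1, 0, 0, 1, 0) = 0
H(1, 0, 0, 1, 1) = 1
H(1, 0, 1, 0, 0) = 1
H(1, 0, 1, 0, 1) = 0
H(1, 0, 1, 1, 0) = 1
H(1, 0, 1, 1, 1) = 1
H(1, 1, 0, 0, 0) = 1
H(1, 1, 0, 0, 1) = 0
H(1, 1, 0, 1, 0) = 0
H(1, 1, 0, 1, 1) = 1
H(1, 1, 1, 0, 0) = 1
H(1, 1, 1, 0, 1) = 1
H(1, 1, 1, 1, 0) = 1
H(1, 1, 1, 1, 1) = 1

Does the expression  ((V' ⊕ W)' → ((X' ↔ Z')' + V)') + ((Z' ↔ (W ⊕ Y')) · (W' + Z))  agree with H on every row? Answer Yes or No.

Test each input against both H and the formula:
  X=0, Y=0, Z=0, W=0, V=0: formula gives 1, H = 1 ✓
  X=0, Y=0, Z=0, W=0, V=1: formula gives 1, H = 1 ✓
  X=0, Y=0, Z=0, W=1, V=0: formula gives 1, H = 1 ✓
  X=0, Y=0, Z=0, W=1, V=1: formula gives 1, H = 1 ✓
  …and likewise for the remaining 28 rows.
Every row agrees, so the formula is equivalent.

Yes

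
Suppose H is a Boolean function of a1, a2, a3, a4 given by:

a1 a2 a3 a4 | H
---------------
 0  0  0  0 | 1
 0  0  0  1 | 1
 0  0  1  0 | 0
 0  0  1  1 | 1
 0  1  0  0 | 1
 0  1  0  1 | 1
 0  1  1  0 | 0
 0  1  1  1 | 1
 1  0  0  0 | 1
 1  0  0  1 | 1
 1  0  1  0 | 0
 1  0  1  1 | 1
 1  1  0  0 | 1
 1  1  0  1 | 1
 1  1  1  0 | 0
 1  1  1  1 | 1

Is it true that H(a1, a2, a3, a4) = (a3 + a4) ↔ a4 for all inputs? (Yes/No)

Yes

Evaluate (a3 + a4) ↔ a4 on each row and compare to H:
  a1=0, a2=0, a3=0, a4=0: formula gives 1, H = 1 ✓
  a1=0, a2=0, a3=0, a4=1: formula gives 1, H = 1 ✓
  a1=0, a2=0, a3=1, a4=0: formula gives 0, H = 0 ✓
  a1=0, a2=0, a3=1, a4=1: formula gives 1, H = 1 ✓
  … (the remaining 12 rows also agree.)
Every row agrees, so the formula is equivalent.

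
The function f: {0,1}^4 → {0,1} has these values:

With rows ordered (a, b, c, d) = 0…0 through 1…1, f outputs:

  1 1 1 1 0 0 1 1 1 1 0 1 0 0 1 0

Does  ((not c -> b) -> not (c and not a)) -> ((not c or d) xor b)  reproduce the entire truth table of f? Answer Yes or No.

Yes

Test each input against both f and the formula:
  a=0, b=0, c=0, d=0: formula gives 1, f = 1 ✓
  a=0, b=0, c=0, d=1: formula gives 1, f = 1 ✓
  a=0, b=0, c=1, d=0: formula gives 1, f = 1 ✓
  a=0, b=0, c=1, d=1: formula gives 1, f = 1 ✓
  … (the remaining 12 rows also agree.)
No disagreement on any input; they are logically equivalent.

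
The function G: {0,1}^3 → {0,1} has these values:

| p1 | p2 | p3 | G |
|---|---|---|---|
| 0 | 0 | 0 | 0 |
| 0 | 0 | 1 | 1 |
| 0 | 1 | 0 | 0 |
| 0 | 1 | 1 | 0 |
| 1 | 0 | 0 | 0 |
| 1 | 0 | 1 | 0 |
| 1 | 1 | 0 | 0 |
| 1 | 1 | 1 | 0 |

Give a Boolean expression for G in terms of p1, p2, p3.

G(p1, p2, p3) = (NOT p1 AND NOT p2) AND p3

Only row (0,0,1) gives 1. That row's minterm ¬p1·¬p2·p3 is G directly.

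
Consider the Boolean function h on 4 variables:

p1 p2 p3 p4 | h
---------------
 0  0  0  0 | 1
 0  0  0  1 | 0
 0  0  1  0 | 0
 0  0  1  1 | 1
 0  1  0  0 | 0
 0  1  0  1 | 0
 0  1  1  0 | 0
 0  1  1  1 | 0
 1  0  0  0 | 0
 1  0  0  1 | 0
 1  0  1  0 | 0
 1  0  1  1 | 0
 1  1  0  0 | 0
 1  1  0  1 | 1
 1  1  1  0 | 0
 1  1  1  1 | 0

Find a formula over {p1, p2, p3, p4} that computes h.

The 1-rows are (0,0,0,0), (0,0,1,1), (1,1,0,1). Each contributes one minterm — ¬p1·¬p2·¬p3·¬p4; ¬p1·¬p2·p3·p4; p1·p2·¬p3·p4 — and their disjunction is a sum-of-products form of h.

h(p1, p2, p3, p4) = ((((¬p1 ∧ ¬p2) ∧ ¬p3) ∧ ¬p4) ∨ (((¬p1 ∧ ¬p2) ∧ p3) ∧ p4)) ∨ (((p1 ∧ p2) ∧ ¬p3) ∧ p4)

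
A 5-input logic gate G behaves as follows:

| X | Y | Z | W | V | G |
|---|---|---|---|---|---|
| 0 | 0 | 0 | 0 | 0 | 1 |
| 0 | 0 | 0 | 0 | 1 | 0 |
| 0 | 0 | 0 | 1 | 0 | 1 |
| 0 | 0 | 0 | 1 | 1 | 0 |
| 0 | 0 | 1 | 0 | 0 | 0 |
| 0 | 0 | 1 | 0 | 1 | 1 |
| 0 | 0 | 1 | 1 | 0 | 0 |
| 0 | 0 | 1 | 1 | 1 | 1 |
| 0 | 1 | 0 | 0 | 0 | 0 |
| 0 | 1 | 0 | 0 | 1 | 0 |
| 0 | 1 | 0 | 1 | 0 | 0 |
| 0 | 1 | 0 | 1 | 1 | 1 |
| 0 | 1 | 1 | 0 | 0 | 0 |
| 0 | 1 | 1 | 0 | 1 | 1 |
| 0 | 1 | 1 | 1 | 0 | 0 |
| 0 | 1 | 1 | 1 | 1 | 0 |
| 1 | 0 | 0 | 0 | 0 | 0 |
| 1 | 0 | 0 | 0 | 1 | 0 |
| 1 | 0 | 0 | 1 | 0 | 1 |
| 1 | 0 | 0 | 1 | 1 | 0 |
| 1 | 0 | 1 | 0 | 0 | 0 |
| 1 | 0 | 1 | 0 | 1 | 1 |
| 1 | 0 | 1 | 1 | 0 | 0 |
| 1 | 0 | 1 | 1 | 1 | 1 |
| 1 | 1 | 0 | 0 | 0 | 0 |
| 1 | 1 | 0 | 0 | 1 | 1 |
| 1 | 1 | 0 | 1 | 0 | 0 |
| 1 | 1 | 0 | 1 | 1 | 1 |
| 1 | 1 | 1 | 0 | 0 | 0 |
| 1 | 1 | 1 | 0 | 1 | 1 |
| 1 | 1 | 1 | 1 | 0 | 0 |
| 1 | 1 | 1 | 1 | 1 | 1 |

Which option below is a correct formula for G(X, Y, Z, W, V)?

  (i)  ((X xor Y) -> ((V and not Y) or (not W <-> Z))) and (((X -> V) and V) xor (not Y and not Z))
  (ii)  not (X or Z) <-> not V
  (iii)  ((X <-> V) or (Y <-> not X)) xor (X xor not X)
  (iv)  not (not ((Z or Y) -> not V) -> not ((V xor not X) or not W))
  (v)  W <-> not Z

i

(ii) disagrees with G on (0,1,0,0,0) (formula → 1, table → 0); rule it out.
(iii) disagrees with G on (0,0,0,0,0) (formula → 0, table → 1); rule it out.
(iv) disagrees with G on (0,0,0,0,0) (formula → 0, table → 1); rule it out.
(v) disagrees with G on (0,0,0,0,0) (formula → 0, table → 1); rule it out.
Only (i) survives; checking it on all 32 rows confirms it matches G.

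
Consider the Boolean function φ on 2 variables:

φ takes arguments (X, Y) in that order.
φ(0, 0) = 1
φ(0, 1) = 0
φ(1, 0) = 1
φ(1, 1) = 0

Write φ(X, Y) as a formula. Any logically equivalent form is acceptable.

φ(X, Y) = NOT Y

The output is the negation of Y.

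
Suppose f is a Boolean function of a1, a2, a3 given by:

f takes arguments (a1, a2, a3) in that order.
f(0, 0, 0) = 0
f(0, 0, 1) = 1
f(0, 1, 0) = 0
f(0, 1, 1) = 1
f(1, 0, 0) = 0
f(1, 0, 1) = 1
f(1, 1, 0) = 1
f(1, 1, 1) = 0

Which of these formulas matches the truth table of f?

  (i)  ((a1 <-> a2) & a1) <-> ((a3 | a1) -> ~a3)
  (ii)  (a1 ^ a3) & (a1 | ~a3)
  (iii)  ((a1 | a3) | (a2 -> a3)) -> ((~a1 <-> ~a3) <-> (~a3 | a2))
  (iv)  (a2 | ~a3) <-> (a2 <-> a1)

i

(ii) fails at (0,0,1): the formula yields 0, f is 1.
(iii) fails at (0,0,0): the formula yields 1, f is 0.
(iv) fails at (0,0,0): the formula yields 1, f is 0.
(i) is the remaining candidate, and it agrees with f on all 8 inputs.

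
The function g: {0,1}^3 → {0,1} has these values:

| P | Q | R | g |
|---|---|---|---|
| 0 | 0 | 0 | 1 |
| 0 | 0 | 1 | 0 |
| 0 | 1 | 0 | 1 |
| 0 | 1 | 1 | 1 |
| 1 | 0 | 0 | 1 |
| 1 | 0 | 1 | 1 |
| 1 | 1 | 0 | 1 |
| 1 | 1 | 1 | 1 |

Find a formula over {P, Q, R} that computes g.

g(P, Q, R) = NOT ((NOT P AND NOT Q) AND R)

g is 0 on exactly one input, (0,0,1), whose minterm is ¬P·¬Q·R. So g is the negation of that single conjunction.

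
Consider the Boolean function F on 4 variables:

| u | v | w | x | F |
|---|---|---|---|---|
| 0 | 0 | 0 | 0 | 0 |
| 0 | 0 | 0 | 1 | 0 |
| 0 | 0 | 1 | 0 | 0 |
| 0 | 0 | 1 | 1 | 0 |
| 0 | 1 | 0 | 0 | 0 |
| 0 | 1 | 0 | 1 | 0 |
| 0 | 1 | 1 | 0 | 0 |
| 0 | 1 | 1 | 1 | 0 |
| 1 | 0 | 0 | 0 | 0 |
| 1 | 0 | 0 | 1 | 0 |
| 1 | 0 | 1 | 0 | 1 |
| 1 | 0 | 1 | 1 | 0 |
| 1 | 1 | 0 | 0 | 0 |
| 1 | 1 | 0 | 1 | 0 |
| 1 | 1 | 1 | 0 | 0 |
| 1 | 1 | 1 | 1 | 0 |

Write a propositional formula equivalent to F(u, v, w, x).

F(u, v, w, x) = ((u · v') · w) · x'

F is 1 on exactly one input, (1,0,1,0), whose minterm is u·¬v·w·¬x. So F is just that conjunction.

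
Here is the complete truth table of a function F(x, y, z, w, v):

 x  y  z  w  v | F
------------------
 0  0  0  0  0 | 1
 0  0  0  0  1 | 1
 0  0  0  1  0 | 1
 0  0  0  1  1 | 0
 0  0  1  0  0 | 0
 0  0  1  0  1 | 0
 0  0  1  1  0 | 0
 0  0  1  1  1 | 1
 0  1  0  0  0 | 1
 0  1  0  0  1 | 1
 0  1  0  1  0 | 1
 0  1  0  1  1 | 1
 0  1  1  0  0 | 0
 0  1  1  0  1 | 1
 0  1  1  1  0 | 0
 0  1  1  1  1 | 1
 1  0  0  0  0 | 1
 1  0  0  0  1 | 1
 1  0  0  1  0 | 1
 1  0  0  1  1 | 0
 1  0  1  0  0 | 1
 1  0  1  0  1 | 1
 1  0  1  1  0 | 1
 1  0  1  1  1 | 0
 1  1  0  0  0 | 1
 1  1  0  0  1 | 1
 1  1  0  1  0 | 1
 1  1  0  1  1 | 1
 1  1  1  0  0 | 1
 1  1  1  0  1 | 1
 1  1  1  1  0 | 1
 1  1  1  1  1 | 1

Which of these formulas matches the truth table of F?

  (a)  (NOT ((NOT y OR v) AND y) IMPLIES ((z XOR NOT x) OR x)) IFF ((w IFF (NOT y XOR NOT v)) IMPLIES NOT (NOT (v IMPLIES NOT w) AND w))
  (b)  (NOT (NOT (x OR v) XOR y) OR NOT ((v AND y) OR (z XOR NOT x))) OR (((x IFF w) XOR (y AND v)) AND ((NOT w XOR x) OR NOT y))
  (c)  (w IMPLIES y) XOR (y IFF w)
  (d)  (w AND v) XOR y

(b) disagrees with F on (0,0,0,1,0) (formula → 0, table → 1); rule it out.
(c) disagrees with F on (0,0,0,0,0) (formula → 0, table → 1); rule it out.
(d) disagrees with F on (0,0,0,0,0) (formula → 0, table → 1); rule it out.
(a) is the remaining candidate, and it agrees with F on all 32 inputs.

a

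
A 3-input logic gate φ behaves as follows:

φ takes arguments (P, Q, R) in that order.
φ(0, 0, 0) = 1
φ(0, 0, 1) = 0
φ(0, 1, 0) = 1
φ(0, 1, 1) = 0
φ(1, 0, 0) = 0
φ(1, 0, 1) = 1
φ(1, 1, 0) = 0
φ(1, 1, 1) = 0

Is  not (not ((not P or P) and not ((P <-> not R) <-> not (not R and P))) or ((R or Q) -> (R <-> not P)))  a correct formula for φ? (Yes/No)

No

Check the formula against φ row by row:
  P=0, Q=0, R=0: formula gives 0, but φ = 1 ✗
Since they disagree at (0,0,0), the expression is not a correct formula for φ.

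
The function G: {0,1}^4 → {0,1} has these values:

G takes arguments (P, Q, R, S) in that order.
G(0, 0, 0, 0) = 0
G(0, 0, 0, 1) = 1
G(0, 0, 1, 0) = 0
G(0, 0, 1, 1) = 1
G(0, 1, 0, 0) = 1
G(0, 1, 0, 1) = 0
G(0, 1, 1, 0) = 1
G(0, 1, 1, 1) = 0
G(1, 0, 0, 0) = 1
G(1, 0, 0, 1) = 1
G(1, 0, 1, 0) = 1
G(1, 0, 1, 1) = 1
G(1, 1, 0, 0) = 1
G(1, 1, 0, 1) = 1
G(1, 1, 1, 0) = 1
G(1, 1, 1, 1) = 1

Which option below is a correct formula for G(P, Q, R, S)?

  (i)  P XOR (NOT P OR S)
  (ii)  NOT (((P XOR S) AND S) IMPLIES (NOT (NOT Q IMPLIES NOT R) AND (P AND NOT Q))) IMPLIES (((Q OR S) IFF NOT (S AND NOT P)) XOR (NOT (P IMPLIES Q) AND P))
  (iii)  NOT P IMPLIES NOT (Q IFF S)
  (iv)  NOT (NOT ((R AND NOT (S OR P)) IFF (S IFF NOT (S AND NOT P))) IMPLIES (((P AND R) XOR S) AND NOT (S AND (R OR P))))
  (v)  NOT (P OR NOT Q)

(i) disagrees with G on (0,0,0,0) (formula → 1, table → 0); rule it out.
(ii) disagrees with G on (0,0,0,0) (formula → 1, table → 0); rule it out.
(iv) disagrees with G on (0,0,0,1) (formula → 0, table → 1); rule it out.
(v) disagrees with G on (0,0,0,1) (formula → 0, table → 1); rule it out.
Only (iii) survives; checking it on all 16 rows confirms it matches G.

iii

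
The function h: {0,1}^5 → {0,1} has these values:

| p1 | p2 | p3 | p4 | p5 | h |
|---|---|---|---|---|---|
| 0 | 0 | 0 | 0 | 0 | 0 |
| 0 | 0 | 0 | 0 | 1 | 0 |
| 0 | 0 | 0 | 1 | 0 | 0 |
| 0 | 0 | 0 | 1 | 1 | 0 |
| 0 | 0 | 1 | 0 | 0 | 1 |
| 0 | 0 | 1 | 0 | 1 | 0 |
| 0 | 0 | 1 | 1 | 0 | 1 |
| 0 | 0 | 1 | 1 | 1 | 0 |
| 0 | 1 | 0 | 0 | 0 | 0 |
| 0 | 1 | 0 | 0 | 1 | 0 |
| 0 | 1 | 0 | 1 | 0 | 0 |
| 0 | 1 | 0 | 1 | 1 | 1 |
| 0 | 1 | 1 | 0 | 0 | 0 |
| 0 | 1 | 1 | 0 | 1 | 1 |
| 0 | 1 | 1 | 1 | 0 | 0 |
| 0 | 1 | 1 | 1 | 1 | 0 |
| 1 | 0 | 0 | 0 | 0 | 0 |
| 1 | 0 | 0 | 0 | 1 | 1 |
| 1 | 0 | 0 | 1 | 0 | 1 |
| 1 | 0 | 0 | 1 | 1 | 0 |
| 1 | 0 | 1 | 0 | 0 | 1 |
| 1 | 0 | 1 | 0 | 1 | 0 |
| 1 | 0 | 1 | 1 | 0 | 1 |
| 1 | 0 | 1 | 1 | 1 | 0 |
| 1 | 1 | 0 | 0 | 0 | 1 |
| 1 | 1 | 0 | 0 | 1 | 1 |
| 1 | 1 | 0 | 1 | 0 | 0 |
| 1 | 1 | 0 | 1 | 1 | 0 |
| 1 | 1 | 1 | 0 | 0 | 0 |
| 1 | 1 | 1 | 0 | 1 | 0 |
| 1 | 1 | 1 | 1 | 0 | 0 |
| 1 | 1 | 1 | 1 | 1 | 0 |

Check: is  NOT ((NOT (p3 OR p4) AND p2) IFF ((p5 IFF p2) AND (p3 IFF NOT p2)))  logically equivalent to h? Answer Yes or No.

No

Check the formula against h row by row:
  p1=0, p2=0, p3=0, p4=0, p5=0: formula gives 0, h = 0 ✓
  p1=0, p2=0, p3=0, p4=0, p5=1: formula gives 0, h = 0 ✓
  p1=0, p2=0, p3=0, p4=1, p5=0: formula gives 0, h = 0 ✓
  p1=0, p2=0, p3=0, p4=1, p5=1: formula gives 0, h = 0 ✓
  …
  p1=0, p2=1, p3=0, p4=0, p5=0: formula gives 1, but h = 0 ✗
Since they disagree at (0,1,0,0,0), the expression is not a correct formula for h.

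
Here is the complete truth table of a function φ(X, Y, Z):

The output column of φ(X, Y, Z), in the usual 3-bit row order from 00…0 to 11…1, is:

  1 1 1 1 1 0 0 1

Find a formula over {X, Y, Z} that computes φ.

φ(X, Y, Z) = (((X · Y') · Z) + ((X · Y) · Z'))'

There are just 2 zero rows: (1,0,1), (1,1,0). Their minterms are X·¬Y·Z, X·Y·¬Z; the OR of those covers precisely the 0-outputs, and negating it yields φ.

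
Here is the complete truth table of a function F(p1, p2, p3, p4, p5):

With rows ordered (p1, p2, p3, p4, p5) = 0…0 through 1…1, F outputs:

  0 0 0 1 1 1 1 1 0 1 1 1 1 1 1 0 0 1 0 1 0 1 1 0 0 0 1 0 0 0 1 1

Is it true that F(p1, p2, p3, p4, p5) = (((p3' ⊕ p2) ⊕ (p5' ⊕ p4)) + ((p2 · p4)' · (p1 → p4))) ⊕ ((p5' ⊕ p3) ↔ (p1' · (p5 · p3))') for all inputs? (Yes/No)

Test each input against both F and the formula:
  p1=0, p2=0, p3=0, p4=0, p5=0: formula gives 0, F = 0 ✓
  p1=0, p2=0, p3=0, p4=0, p5=1: formula gives 1, but F = 0 ✗
Since they disagree at (0,0,0,0,1), the expression is not a correct formula for F.

No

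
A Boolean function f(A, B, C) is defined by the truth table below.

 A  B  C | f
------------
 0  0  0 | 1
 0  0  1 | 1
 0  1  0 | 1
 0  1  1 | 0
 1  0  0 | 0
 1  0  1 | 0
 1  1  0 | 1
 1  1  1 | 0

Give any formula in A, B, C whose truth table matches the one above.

The 1-rows are (0,0,0), (0,0,1), (0,1,0), (1,1,0). Each contributes one minterm — ¬A·¬B·¬C; ¬A·¬B·C; ¬A·B·¬C; A·B·¬C — and their disjunction is a sum-of-products form of f.

f(A, B, C) = ((((¬A ∧ ¬B) ∧ ¬C) ∨ ((¬A ∧ ¬B) ∧ C)) ∨ ((¬A ∧ B) ∧ ¬C)) ∨ ((A ∧ B) ∧ ¬C)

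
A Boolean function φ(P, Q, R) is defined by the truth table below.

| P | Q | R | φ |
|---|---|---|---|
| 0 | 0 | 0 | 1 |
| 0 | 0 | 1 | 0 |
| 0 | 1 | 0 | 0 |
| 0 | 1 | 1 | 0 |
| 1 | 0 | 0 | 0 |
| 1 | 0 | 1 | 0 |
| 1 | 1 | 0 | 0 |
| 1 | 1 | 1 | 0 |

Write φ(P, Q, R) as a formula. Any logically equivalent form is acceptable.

The output is 1 only when every input is 0 — NOR of all inputs.

φ(P, Q, R) = ¬((P ∨ Q) ∨ R)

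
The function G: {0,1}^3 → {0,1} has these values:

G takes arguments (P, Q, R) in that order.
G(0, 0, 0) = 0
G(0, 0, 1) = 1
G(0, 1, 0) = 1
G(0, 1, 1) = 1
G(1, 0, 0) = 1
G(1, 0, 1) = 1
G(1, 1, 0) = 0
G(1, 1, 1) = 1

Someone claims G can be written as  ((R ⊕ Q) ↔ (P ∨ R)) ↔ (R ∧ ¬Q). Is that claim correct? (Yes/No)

Yes

Test each input against both G and the formula:
  P=0, Q=0, R=0: formula gives 0, G = 0 ✓
  P=0, Q=0, R=1: formula gives 1, G = 1 ✓
  P=0, Q=1, R=0: formula gives 1, G = 1 ✓
  P=0, Q=1, R=1: formula gives 1, G = 1 ✓
  P=1, Q=0, R=0: formula gives 1, G = 1 ✓
  …and likewise for the remaining 3 rows.
Every row agrees, so the formula is equivalent.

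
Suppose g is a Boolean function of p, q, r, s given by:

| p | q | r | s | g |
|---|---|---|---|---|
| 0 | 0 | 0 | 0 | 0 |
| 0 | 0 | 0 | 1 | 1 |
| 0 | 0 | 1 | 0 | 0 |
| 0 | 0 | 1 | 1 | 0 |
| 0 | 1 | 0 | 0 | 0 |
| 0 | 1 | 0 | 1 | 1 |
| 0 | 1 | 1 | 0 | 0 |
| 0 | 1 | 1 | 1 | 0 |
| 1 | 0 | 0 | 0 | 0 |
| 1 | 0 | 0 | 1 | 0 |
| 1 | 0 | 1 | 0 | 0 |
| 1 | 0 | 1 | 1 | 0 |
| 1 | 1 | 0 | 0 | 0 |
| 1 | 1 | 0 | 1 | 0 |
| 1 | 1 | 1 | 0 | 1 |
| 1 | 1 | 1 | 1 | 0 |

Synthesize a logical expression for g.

g(p, q, r, s) = ((((~p & ~q) & ~r) & s) | (((~p & q) & ~r) & s)) | (((p & q) & r) & ~s)

g=1 on 3 inputs: (0,0,0,1), (0,1,0,1), (1,1,1,0). Reading each as a conjunction of literals (¬p·¬q·¬r·s, ¬p·q·¬r·s, p·q·r·¬s) and taking the OR gives the canonical DNF.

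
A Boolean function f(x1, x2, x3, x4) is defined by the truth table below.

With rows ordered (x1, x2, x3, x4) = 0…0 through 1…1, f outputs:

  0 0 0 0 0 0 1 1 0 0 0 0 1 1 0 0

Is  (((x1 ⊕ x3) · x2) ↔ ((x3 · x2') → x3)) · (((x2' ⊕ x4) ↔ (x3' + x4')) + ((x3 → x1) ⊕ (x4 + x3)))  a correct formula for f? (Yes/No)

Yes

Evaluate (((x1 ⊕ x3) · x2) ↔ ((x3 · x2') → x3)) · (((x2' ⊕ x4) ↔ (x3' + x4')) + ((x3 → x1) ⊕ (x4 + x3))) on each row and compare to f:
  x1=0, x2=0, x3=0, x4=0: formula gives 0, f = 0 ✓
  x1=0, x2=0, x3=0, x4=1: formula gives 0, f = 0 ✓
  x1=0, x2=0, x3=1, x4=0: formula gives 0, f = 0 ✓
  x1=0, x2=0, x3=1, x4=1: formula gives 0, f = 0 ✓
  … (the remaining 12 rows also agree.)
Every row agrees, so the formula is equivalent.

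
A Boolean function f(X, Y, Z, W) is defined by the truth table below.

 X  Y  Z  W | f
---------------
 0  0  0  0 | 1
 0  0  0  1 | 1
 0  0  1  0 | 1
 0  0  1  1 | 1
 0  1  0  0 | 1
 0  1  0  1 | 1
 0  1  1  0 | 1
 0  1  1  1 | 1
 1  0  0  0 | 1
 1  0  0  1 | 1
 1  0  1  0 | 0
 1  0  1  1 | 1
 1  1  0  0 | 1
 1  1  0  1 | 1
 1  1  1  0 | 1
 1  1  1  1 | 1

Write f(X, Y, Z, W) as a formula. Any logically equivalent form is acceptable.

f is 0 on exactly one input, (1,0,1,0), whose minterm is X·¬Y·Z·¬W. So f is the negation of that single conjunction.

f(X, Y, Z, W) = NOT (((X AND NOT Y) AND Z) AND NOT W)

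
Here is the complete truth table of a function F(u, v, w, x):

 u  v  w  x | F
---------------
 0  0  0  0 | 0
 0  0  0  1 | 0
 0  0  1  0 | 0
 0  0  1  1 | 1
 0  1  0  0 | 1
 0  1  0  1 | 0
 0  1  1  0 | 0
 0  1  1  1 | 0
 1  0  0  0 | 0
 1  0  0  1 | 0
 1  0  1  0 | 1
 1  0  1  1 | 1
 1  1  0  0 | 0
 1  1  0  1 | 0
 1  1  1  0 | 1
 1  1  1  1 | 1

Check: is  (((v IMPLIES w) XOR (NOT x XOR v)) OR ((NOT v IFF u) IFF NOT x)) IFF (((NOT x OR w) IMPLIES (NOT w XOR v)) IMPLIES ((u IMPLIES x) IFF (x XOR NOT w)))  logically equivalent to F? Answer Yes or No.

Test each input against both F and the formula:
  u=0, v=0, w=0, x=0: formula gives 0, F = 0 ✓
  u=0, v=0, w=0, x=1: formula gives 0, F = 0 ✓
  u=0, v=0, w=1, x=0: formula gives 0, F = 0 ✓
  u=0, v=0, w=1, x=1: formula gives 1, F = 1 ✓
  … (the remaining 12 rows also agree.)
No disagreement on any input; they are logically equivalent.

Yes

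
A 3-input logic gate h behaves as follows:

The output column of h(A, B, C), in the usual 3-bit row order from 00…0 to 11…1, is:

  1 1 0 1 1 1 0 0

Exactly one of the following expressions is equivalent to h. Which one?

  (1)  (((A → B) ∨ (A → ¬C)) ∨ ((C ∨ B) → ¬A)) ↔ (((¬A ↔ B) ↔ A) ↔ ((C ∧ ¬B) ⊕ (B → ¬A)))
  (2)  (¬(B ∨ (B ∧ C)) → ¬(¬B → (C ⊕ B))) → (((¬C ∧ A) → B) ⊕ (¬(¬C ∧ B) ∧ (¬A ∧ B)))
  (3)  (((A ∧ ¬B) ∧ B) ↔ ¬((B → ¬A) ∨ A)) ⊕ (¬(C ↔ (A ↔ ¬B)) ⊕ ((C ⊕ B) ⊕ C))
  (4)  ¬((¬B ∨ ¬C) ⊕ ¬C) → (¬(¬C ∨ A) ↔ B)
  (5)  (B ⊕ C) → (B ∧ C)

4

(1) fails at (0,0,1): the formula yields 0, h is 1.
(2) fails at (0,1,0): the formula yields 1, h is 0.
(3) fails at (0,0,1): the formula yields 0, h is 1.
(5) fails at (0,0,1): the formula yields 0, h is 1.
(4) is the remaining candidate, and it agrees with h on all 8 inputs.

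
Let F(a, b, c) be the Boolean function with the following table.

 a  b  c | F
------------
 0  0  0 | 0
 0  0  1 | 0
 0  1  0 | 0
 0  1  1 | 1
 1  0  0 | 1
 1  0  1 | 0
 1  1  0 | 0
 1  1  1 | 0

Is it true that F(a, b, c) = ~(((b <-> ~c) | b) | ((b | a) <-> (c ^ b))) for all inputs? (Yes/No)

Check the formula against F row by row:
  a=0, b=0, c=0: formula gives 0, F = 0 ✓
  a=0, b=0, c=1: formula gives 0, F = 0 ✓
  a=0, b=1, c=0: formula gives 0, F = 0 ✓
  a=0, b=1, c=1: formula gives 0, but F = 1 ✗
Row (0,1,1) is a counterexample, so the formula is not equivalent to F.

No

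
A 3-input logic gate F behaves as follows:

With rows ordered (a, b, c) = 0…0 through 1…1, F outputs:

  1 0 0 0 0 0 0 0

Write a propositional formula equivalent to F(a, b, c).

The output is 1 only when every input is 0 — NOR of all inputs.

F(a, b, c) = not ((a or b) or c)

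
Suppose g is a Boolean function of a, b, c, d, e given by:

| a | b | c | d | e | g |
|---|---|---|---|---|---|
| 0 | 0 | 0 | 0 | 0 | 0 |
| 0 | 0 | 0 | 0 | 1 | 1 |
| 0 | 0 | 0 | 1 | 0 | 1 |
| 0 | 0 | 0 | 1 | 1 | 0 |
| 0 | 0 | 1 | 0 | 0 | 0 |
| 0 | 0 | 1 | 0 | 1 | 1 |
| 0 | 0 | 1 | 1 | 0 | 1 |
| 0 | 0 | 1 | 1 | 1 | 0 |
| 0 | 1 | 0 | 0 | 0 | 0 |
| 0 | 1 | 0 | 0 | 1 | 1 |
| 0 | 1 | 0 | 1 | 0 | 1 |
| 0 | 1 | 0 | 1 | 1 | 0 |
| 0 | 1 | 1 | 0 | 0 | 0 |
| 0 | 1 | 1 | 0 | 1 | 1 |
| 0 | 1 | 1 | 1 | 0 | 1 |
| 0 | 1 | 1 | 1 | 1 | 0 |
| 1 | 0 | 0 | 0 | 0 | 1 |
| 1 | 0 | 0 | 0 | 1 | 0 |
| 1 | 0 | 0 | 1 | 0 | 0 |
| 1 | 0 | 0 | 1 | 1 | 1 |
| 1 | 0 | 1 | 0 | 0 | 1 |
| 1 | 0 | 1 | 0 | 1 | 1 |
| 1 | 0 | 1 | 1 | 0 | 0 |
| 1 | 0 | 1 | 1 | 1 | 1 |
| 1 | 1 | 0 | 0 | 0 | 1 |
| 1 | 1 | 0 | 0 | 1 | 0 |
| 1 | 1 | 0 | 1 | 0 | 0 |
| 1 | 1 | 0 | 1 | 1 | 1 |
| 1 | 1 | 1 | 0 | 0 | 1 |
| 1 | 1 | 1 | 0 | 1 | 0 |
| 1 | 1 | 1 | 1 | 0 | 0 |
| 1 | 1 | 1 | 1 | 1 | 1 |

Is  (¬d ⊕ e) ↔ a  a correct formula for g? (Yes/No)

Check the formula against g row by row:
  a=0, b=0, c=0, d=0, e=0: formula gives 0, g = 0 ✓
  a=0, b=0, c=0, d=0, e=1: formula gives 1, g = 1 ✓
  a=0, b=0, c=0, d=1, e=0: formula gives 1, g = 1 ✓
  a=0, b=0, c=0, d=1, e=1: formula gives 0, g = 0 ✓
  …
  a=1, b=0, c=1, d=0, e=1: formula gives 0, but g = 1 ✗
A single disagreement suffices: at (1,0,1,0,1) they differ, so the formula does not compute g.

No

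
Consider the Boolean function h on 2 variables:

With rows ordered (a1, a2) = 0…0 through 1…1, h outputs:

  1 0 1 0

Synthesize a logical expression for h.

h(a1, a2) = a2'

The output is the negation of a2.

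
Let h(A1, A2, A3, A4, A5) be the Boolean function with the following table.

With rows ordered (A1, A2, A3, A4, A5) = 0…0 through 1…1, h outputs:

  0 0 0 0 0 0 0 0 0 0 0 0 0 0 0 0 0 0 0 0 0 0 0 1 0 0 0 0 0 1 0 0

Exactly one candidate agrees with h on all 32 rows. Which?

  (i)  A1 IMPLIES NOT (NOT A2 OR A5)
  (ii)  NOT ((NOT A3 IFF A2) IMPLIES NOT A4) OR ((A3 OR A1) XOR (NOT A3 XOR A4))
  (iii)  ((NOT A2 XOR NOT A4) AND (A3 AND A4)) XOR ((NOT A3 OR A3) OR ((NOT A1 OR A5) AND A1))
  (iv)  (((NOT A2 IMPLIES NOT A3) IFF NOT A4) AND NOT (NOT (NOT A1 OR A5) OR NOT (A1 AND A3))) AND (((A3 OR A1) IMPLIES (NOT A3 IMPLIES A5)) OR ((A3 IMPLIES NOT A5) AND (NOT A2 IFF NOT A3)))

(i) disagrees with h on (0,0,0,0,0) (formula → 1, table → 0); rule it out.
(ii) disagrees with h on (0,0,0,0,0) (formula → 1, table → 0); rule it out.
(iii) disagrees with h on (0,0,0,0,0) (formula → 1, table → 0); rule it out.
Only (iv) survives; checking it on all 32 rows confirms it matches h.

iv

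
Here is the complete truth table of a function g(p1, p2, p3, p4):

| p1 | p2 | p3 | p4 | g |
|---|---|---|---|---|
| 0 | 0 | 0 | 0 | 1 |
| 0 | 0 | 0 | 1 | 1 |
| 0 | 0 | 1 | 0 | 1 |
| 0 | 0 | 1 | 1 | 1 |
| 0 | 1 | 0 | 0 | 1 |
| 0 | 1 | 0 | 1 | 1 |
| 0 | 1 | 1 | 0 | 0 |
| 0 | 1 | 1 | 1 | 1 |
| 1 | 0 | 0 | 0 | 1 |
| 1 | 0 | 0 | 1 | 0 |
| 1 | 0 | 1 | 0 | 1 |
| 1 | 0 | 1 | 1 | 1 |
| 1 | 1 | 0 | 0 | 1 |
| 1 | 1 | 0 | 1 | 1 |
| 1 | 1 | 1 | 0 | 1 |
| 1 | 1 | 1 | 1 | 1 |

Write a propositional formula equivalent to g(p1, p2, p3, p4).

g(p1, p2, p3, p4) = NOT ((((NOT p1 AND p2) AND p3) AND NOT p4) OR (((p1 AND NOT p2) AND NOT p3) AND p4))

The 0-rows are (0,1,1,0), (1,0,0,1). Take each as a conjunction (¬p1·p2·p3·¬p4, p1·¬p2·¬p3·p4), form their disjunction, and complement — that gives a formula that is 1 everywhere g is.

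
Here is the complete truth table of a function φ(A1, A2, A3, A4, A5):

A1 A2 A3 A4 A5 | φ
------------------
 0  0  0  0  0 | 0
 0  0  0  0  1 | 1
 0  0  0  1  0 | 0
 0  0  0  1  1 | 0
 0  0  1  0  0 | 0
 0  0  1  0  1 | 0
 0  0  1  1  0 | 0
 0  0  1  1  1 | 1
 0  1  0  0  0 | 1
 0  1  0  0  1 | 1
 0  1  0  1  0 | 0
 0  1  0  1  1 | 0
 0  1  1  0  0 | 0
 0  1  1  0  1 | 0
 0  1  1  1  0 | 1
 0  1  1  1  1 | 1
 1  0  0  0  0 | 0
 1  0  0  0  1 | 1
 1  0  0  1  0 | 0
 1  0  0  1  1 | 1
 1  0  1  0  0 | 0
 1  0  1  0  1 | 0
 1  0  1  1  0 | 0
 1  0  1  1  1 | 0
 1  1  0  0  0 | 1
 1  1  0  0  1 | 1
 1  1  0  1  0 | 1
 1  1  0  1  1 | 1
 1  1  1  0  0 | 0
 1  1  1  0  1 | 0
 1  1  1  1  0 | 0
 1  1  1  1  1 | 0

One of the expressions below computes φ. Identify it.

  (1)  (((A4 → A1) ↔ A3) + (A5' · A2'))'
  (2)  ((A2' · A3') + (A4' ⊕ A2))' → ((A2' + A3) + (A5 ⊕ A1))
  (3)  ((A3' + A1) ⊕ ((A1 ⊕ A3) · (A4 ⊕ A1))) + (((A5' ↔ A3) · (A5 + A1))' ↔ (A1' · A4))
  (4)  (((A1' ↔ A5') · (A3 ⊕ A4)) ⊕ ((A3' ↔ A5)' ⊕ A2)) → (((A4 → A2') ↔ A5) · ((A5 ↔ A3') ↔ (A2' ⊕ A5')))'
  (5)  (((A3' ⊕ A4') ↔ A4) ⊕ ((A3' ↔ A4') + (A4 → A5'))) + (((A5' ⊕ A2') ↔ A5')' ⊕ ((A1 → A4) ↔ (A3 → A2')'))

1

(2) disagrees with φ on (0,0,0,0,0) (formula → 1, table → 0); rule it out.
(3) disagrees with φ on (0,0,0,0,0) (formula → 1, table → 0); rule it out.
(4) disagrees with φ on (0,0,0,0,0) (formula → 1, table → 0); rule it out.
(5) disagrees with φ on (0,0,0,0,0) (formula → 1, table → 0); rule it out.
That leaves (1). Evaluating it on every row reproduces the table of φ exactly.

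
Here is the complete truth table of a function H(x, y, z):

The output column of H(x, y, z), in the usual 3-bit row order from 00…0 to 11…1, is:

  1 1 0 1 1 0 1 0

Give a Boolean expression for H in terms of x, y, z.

H(x, y, z) = not ((((not x and y) and not z) or ((x and not y) and z)) or ((x and y) and z))

The 0-rows are (0,1,0), (1,0,1), (1,1,1). Take each as a conjunction (¬x·y·¬z, x·¬y·z, x·y·z), form their disjunction, and complement — that gives a formula that is 1 everywhere H is.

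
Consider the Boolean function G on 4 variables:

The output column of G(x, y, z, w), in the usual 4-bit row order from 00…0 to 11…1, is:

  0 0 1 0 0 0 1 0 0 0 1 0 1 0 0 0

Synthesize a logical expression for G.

G(x, y, z, w) = (((((~x & ~y) & z) & ~w) | (((~x & y) & z) & ~w)) | (((x & ~y) & z) & ~w)) | (((x & y) & ~z) & ~w)

Collect the rows where G=1 — (0,0,1,0), (0,1,1,0), (1,0,1,0), (1,1,0,0) — and write one minterm per row: ¬x·¬y·z·¬w, ¬x·y·z·¬w, x·¬y·z·¬w, x·y·¬z·¬w. Their union (logical OR) reproduces the table exactly.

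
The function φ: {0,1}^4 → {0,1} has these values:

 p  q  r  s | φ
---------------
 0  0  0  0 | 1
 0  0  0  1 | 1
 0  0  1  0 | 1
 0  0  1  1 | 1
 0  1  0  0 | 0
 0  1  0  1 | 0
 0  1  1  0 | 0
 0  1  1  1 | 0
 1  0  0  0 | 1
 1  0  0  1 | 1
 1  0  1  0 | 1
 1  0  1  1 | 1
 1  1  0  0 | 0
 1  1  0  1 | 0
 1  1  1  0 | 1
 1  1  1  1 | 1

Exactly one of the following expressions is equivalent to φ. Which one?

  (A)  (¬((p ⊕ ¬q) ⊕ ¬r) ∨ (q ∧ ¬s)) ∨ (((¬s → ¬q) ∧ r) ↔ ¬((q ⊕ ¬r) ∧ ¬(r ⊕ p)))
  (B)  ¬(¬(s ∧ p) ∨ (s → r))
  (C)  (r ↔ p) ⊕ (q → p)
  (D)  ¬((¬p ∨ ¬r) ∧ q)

(A) fails at (0,1,0,0): the formula yields 1, φ is 0.
(B) fails at (0,0,0,0): the formula yields 0, φ is 1.
(C) fails at (0,0,0,0): the formula yields 0, φ is 1.
(D) is the remaining candidate, and it agrees with φ on all 16 inputs.

D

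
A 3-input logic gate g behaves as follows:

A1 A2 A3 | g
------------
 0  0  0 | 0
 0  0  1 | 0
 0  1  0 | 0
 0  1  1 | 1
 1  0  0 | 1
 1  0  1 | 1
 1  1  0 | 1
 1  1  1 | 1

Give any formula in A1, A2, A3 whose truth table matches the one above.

g(A1, A2, A3) = ~((((~A1 & ~A2) & ~A3) | ((~A1 & ~A2) & A3)) | ((~A1 & A2) & ~A3))

The 0-rows are (0,0,0), (0,0,1), (0,1,0). Take each as a conjunction (¬A1·¬A2·¬A3, ¬A1·¬A2·A3, ¬A1·A2·¬A3), form their disjunction, and complement — that gives a formula that is 1 everywhere g is.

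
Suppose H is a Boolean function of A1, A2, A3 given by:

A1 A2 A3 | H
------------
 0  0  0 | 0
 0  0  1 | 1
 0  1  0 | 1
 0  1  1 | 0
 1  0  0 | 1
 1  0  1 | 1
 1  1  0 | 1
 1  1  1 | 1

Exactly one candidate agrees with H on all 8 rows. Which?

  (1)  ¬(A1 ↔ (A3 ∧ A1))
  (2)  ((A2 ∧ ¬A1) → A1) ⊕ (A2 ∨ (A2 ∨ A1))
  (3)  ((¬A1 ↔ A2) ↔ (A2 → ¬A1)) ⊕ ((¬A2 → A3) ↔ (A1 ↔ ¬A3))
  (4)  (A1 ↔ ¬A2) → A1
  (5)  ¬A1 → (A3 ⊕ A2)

5

(1) fails at (0,0,1): the formula yields 0, H is 1.
(2) fails at (0,0,0): the formula yields 1, H is 0.
(3) fails at (0,0,0): the formula yields 1, H is 0.
(4) fails at (0,0,0): the formula yields 1, H is 0.
That leaves (5). Evaluating it on every row reproduces the table of H exactly.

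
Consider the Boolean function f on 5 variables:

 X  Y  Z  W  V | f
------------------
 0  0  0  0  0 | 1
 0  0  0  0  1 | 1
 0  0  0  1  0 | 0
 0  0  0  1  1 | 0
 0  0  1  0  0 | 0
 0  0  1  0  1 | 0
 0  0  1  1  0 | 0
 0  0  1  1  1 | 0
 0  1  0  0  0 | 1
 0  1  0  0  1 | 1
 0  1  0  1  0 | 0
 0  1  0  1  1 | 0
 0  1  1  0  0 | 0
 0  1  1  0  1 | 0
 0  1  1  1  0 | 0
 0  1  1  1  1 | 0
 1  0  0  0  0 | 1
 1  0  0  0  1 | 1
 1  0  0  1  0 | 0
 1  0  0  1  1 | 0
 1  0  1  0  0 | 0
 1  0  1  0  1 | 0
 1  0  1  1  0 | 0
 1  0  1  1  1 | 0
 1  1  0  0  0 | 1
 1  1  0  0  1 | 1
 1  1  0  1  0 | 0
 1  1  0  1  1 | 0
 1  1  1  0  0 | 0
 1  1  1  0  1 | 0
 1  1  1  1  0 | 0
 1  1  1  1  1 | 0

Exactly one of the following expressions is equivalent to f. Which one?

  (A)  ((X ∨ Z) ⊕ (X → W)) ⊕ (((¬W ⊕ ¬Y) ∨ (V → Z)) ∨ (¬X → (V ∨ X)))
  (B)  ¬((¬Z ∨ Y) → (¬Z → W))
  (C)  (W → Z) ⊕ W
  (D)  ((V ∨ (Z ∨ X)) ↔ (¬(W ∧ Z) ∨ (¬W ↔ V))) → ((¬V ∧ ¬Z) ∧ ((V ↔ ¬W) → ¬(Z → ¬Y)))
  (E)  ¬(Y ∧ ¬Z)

(A) disagrees with f on (0,0,0,0,0) (formula → 0, table → 1); rule it out.
(C) disagrees with f on (0,0,0,1,0) (formula → 1, table → 0); rule it out.
(D) disagrees with f on (0,0,0,0,1) (formula → 0, table → 1); rule it out.
(E) disagrees with f on (0,0,0,1,0) (formula → 1, table → 0); rule it out.
Only (B) survives; checking it on all 32 rows confirms it matches f.

B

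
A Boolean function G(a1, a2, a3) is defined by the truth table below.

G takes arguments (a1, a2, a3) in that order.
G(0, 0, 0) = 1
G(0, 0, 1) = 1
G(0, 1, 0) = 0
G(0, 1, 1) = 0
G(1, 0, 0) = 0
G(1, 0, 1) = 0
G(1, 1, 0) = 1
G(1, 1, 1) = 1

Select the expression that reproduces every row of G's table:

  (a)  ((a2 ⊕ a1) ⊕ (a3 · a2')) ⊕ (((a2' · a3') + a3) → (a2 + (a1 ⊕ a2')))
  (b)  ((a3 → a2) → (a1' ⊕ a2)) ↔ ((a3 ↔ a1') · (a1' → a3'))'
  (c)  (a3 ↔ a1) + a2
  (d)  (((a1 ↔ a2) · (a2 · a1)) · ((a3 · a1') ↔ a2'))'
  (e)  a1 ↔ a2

(a) disagrees with G on (0,0,1) (formula → 0, table → 1); rule it out.
(b) disagrees with G on (1,0,0) (formula → 1, table → 0); rule it out.
(c) disagrees with G on (0,0,1) (formula → 0, table → 1); rule it out.
(d) disagrees with G on (0,1,0) (formula → 1, table → 0); rule it out.
Only (e) survives; checking it on all 8 rows confirms it matches G.

e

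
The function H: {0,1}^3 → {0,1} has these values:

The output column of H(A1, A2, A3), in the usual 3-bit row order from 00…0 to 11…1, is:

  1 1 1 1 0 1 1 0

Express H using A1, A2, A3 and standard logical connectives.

The 0-rows are (1,0,0), (1,1,1). Take each as a conjunction (A1·¬A2·¬A3, A1·A2·A3), form their disjunction, and complement — that gives a formula that is 1 everywhere H is.

H(A1, A2, A3) = not (((A1 and not A2) and not A3) or ((A1 and A2) and A3))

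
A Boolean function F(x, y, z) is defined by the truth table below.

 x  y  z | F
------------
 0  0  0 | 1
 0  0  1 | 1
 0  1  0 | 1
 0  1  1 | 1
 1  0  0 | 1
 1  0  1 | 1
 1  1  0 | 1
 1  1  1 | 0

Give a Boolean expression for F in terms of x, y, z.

Only row (1,1,1) gives 0. So F is 1 everywhere except there — the complement of the minterm x·y·z.

F(x, y, z) = ~((x & y) & z)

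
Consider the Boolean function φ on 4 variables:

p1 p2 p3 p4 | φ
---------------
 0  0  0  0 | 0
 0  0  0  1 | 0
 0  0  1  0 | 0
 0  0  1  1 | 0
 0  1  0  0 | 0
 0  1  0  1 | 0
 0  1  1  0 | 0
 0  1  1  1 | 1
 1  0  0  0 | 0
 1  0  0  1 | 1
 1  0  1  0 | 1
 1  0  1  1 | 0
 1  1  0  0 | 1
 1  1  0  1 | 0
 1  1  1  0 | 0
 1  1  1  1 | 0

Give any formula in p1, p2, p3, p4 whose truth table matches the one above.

φ(p1, p2, p3, p4) = (((((NOT p1 AND p2) AND p3) AND p4) OR (((p1 AND NOT p2) AND NOT p3) AND p4)) OR (((p1 AND NOT p2) AND p3) AND NOT p4)) OR (((p1 AND p2) AND NOT p3) AND NOT p4)

φ=1 on 4 inputs: (0,1,1,1), (1,0,0,1), (1,0,1,0), (1,1,0,0). Reading each as a conjunction of literals (¬p1·p2·p3·p4, p1·¬p2·¬p3·p4, p1·¬p2·p3·¬p4, p1·p2·¬p3·¬p4) and taking the OR gives the canonical DNF.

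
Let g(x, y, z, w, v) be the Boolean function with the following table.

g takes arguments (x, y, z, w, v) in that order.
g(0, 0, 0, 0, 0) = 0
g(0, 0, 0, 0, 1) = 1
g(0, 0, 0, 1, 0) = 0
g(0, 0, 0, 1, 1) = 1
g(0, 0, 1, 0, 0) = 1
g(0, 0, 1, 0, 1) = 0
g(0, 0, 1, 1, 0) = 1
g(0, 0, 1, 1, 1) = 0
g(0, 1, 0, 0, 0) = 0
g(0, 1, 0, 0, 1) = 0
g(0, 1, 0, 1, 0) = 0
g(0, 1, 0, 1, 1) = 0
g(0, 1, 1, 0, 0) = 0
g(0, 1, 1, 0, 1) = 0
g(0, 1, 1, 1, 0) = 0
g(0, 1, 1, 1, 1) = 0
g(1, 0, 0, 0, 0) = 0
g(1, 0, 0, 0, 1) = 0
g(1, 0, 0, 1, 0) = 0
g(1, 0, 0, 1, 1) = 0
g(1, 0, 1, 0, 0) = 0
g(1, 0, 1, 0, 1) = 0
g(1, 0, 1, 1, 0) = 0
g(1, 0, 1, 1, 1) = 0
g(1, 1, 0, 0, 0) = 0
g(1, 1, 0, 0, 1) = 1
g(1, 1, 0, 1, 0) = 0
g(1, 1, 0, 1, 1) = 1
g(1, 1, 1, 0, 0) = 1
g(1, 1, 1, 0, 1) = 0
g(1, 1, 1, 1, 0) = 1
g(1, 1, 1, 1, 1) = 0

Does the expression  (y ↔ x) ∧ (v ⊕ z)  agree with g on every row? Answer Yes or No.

Check the formula against g row by row:
  x=0, y=0, z=0, w=0, v=0: formula gives 0, g = 0 ✓
  x=0, y=0, z=0, w=0, v=1: formula gives 1, g = 1 ✓
  x=0, y=0, z=0, w=1, v=0: formula gives 0, g = 0 ✓
  x=0, y=0, z=0, w=1, v=1: formula gives 1, g = 1 ✓
  …and likewise for the remaining 28 rows.
All 32 rows match — the expression computes g exactly.

Yes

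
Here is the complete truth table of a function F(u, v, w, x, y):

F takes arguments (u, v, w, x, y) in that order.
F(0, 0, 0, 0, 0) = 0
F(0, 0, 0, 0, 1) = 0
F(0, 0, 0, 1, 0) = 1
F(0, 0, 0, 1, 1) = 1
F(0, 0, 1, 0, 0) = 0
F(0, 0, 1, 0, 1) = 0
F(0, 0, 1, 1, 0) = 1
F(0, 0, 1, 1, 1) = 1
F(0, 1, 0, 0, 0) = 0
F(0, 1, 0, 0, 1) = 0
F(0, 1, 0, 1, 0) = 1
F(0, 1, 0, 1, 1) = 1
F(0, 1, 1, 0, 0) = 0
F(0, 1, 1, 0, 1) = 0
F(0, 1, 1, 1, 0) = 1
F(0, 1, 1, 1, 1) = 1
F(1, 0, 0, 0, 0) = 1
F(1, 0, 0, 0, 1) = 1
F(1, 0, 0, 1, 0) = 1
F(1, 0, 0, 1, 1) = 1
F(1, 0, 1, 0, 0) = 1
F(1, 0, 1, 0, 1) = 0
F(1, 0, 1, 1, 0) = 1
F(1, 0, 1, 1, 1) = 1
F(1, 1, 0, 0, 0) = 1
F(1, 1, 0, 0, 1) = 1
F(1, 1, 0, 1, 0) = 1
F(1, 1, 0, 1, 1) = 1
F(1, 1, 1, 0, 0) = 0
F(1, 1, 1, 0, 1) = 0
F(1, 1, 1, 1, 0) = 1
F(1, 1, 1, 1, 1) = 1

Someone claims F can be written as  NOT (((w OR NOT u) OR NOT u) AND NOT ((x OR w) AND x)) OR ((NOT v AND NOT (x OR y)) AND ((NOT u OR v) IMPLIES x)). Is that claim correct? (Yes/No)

Test each input against both F and the formula:
  u=0, v=0, w=0, x=0, y=0: formula gives 0, F = 0 ✓
  u=0, v=0, w=0, x=0, y=1: formula gives 0, F = 0 ✓
  u=0, v=0, w=0, x=1, y=0: formula gives 1, F = 1 ✓
  u=0, v=0, w=0, x=1, y=1: formula gives 1, F = 1 ✓
  …and likewise for the remaining 28 rows.
All 32 rows match — the expression computes F exactly.

Yes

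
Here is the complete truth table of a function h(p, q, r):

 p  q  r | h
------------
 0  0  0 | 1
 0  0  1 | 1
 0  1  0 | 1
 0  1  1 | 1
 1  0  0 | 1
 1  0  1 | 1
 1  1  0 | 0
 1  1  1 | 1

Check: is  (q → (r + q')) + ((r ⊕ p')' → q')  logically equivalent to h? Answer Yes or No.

Yes

Check the formula against h row by row:
  p=0, q=0, r=0: formula gives 1, h = 1 ✓
  p=0, q=0, r=1: formula gives 1, h = 1 ✓
  p=0, q=1, r=0: formula gives 1, h = 1 ✓
  p=0, q=1, r=1: formula gives 1, h = 1 ✓
  p=1, q=0, r=0: formula gives 1, h = 1 ✓
  … (the remaining 3 rows also agree.)
Every row agrees, so the formula is equivalent.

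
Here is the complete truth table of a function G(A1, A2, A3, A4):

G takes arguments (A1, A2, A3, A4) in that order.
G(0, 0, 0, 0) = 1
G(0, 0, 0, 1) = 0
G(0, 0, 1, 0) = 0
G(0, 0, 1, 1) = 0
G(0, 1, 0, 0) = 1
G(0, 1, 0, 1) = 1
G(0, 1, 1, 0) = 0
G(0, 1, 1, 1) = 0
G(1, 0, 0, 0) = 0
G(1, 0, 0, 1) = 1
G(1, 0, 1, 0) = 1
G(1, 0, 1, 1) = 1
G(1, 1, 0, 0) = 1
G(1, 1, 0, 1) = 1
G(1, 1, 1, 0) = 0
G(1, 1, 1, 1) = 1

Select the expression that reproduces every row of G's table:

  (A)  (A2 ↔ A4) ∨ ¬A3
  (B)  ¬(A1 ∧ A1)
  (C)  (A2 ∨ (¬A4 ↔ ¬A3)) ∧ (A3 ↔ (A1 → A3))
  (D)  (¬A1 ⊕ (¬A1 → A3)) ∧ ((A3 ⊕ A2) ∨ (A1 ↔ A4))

(A): at (0,0,0,1) it gives 1, but G = 0 — eliminated.
(B): at (0,0,0,1) it gives 1, but G = 0 — eliminated.
(C): at (0,0,0,0) it gives 0, but G = 1 — eliminated.
That leaves (D). Evaluating it on every row reproduces the table of G exactly.

D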